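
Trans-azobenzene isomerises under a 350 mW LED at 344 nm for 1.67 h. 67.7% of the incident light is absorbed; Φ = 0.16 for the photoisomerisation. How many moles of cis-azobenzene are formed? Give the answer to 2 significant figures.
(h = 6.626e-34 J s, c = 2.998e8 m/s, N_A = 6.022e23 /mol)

Photon energy at 344 nm: hc/λ = (6.626e-34)(2.998e8)/(344e-9) = 5.775e-19 J.
Energy delivered: (350 mW)(6012 s) = 2104 J.
Photons incident: 2104 / 5.775e-19 = 3.643e21, i.e. 3.643e21/6.022e23 = 0.006049 mol.
Photons absorbed: 0.677 × 0.006049 = 0.004095 mol.
Product: Φ × n_abs = 0.16 × 0.004095 = 6.552e-4 mol.

6.6e-4 mol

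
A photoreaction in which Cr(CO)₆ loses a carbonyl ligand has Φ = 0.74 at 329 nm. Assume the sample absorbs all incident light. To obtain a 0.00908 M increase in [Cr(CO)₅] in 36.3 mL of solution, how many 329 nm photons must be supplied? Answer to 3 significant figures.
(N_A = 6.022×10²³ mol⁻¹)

2.68×10²⁰ photons

Product: (0.00908 M)(0.0363 L) = 3.296×10⁻⁴ mol.
Photons that must be absorbed: 3.296×10⁻⁴ / 0.74 = 4.454×10⁻⁴ mol.
Photon count: 4.454×10⁻⁴ × 6.022×10²³ = 2.68×10²⁰.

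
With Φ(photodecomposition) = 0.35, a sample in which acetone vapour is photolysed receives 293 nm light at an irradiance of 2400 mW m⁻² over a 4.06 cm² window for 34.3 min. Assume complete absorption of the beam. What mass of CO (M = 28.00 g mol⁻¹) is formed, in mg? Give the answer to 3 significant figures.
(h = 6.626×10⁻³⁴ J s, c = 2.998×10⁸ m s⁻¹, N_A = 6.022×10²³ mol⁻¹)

0.0481 mg

Photon energy at 293 nm: hc/λ = (6.626×10⁻³⁴)(2.998×10⁸)/(293×10⁻⁹) = 6.780×10⁻¹⁹ J.
Energy delivered: (2400 mW m⁻²)(4.06×10⁻⁴ m²)(2058 s) = 2.005 J.
Photons incident: 2.005 / 6.780×10⁻¹⁹ = 2.957×10¹⁸, i.e. 2.957×10¹⁸/6.022×10²³ = 4.910×10⁻⁶ mol.
Product: Φ × n_abs = 0.35 × 4.910×10⁻⁶ = 1.718×10⁻⁶ mol.
Mass: 1.718×10⁻⁶ × 28.00 = 4.810×10⁻⁵ g = 0.0481 mg.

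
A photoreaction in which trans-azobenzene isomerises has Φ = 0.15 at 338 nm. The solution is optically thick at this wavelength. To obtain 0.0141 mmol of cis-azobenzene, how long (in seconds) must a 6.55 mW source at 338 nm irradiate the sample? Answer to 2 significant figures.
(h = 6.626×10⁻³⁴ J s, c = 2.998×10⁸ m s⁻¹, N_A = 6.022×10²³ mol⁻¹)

Product: 0.0141 mmol = 1.41×10⁻⁵ mol.
Photons that must be absorbed: 1.41×10⁻⁵ / 0.15 = 9.400×10⁻⁵ mol.
Photon energy: hc/λ = 5.877×10⁻¹⁹ J; per mole, 3.539×10⁵ J mol⁻¹.
Energy required: 9.400×10⁻⁵ × 3.539×10⁵ = 33.27 J.
Time: 33.27 J / 0.00655 W = 5100 s.

t ≈ 5100 s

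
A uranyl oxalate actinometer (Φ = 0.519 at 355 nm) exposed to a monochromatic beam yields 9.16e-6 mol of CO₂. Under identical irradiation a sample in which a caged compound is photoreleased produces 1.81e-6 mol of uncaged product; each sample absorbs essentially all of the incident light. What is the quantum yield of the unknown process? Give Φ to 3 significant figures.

Φ = 0.103

Photons absorbed by the actinometer: 9.16e-6 / 0.519 = 1.765e-5 mol.
Φ(unknown) = 1.81e-6 / 1.765e-5 = 0.103.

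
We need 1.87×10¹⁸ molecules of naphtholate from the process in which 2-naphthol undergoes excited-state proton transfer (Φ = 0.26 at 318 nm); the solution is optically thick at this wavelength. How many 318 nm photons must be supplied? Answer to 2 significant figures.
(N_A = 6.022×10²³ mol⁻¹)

7.2×10¹⁸ photons

Product: 1.87×10¹⁸ / 6.022×10²³ = 3.105×10⁻⁶ mol.
Photons that must be absorbed: 3.105×10⁻⁶ / 0.26 = 1.194×10⁻⁵ mol.
Photon count: 1.194×10⁻⁵ × 6.022×10²³ = 7.2×10¹⁸.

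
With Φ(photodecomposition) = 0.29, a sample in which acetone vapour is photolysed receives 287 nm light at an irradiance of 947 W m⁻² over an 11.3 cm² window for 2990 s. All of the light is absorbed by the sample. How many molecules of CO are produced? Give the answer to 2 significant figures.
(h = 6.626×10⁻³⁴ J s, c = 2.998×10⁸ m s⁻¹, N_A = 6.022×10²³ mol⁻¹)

Photon energy at 287 nm: hc/λ = (6.626×10⁻³⁴)(2.998×10⁸)/(287×10⁻⁹) = 6.922×10⁻¹⁹ J.
Energy delivered: (947 W m⁻²)(11.3×10⁻⁴ m²)(2990 s) = 3200 J.
Photons incident: 3200 / 6.922×10⁻¹⁹ = 4.623×10²¹, i.e. 4.623×10²¹/6.022×10²³ = 0.007677 mol.
Product: Φ × n_abs = 0.29 × 0.007677 = 0.002226 mol.
As a count: 0.002226 × 6.022×10²³ = 1.3×10²¹.

1.3×10²¹ molecules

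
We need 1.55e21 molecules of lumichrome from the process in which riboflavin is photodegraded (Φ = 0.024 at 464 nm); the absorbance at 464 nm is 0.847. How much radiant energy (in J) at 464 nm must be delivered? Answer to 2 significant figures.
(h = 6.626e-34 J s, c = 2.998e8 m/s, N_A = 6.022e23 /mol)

3.2e4 J

Product: 1.55e21 / 6.022e23 = 0.002574 mol.
Photons that must be absorbed: 0.002574 / 0.024 = 0.1073 mol.
Fraction absorbed: 1 − 10^(−0.847) = 0.8578.
Incident photons needed: 0.1073 / 0.8578 = 0.1251 mol.
Photon energy: hc/λ = 4.281e-19 J; per mole, 2.578e5 J mol⁻¹.
Energy required: 0.1251 × 2.578e5 = 3.2e4 J.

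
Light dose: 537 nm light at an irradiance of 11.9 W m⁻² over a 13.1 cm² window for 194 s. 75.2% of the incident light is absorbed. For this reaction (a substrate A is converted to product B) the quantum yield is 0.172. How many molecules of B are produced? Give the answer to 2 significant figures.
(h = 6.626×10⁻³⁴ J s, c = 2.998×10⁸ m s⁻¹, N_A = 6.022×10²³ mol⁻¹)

Photon energy at 537 nm: hc/λ = (6.626×10⁻³⁴)(2.998×10⁸)/(537×10⁻⁹) = 3.699×10⁻¹⁹ J.
Energy delivered: (11.9 W m⁻²)(13.1×10⁻⁴ m²)(194 s) = 3.024 J.
Photons incident: 3.024 / 3.699×10⁻¹⁹ = 8.175×10¹⁸, i.e. 8.175×10¹⁸/6.022×10²³ = 1.358×10⁻⁵ mol.
Photons absorbed: 0.752 × 1.358×10⁻⁵ = 1.021×10⁻⁵ mol.
Product: Φ × n_abs = 0.172 × 1.021×10⁻⁵ = 1.756×10⁻⁶ mol.
As a count: 1.756×10⁻⁶ × 6.022×10²³ = 1.1×10¹⁸.

1.1×10¹⁸ molecules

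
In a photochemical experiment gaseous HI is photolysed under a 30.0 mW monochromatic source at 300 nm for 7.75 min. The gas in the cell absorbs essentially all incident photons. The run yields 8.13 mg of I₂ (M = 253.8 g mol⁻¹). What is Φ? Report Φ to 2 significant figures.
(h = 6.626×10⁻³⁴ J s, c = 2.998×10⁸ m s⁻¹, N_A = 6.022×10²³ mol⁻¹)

Product: 8.13 mg / 253.8 g mol⁻¹ = 3.203×10⁻⁵ mol.
Photon energy at 300 nm: hc/λ = (6.626×10⁻³⁴)(2.998×10⁸)/(300×10⁻⁹) = 6.622×10⁻¹⁹ J.
Energy delivered: (30.0 mW)(465 s) = 13.95 J.
Photons incident: 13.95 / 6.622×10⁻¹⁹ = 2.107×10¹⁹, i.e. 2.107×10¹⁹/6.022×10²³ = 3.499×10⁻⁵ mol.
Φ = 3.203×10⁻⁵ mol / 3.499×10⁻⁵ mol photons = 0.92.

Φ = 0.92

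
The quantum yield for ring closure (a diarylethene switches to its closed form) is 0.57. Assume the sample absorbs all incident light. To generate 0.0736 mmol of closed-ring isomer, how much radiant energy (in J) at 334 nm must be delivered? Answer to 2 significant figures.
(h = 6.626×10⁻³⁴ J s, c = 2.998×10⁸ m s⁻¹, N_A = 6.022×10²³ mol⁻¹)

46 J

Product: 0.0736 mmol = 7.36×10⁻⁵ mol.
Photons that must be absorbed: 7.36×10⁻⁵ / 0.57 = 1.291×10⁻⁴ mol.
Photon energy: hc/λ = 5.948×10⁻¹⁹ J; per mole, 3.582×10⁵ J mol⁻¹.
Energy required: 1.291×10⁻⁴ × 3.582×10⁵ = 46 J.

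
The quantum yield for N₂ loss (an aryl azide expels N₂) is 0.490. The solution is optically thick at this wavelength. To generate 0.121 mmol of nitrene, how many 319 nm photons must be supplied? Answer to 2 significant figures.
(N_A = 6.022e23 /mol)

Product: 0.121 mmol = 1.21e-4 mol.
Photons that must be absorbed: 1.21e-4 / 0.490 = 2.469e-4 mol.
Photon count: 2.469e-4 × 6.022e23 = 1.5e20.

1.5e20 photons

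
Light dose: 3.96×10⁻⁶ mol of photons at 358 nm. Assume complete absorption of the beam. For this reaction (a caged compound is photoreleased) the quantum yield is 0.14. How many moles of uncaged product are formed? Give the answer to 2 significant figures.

5.5×10⁻⁷ mol

Product: Φ × n_abs = 0.14 × 3.96×10⁻⁶ = 5.544×10⁻⁷ mol.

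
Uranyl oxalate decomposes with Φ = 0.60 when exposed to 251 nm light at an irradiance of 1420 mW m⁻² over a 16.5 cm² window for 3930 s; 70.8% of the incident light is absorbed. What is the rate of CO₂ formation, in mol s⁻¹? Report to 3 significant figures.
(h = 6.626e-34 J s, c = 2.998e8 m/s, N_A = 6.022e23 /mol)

Photon energy at 251 nm: hc/λ = (6.626e-34)(2.998e8)/(251e-9) = 7.914e-19 J.
Energy delivered: (1420 mW m⁻²)(16.5e-4 m²)(3930 s) = 9.208 J.
Photons incident: 9.208 / 7.914e-19 = 1.164e19, i.e. 1.164e19/6.022e23 = 1.933e-5 mol.
Photons absorbed: 0.708 × 1.933e-5 = 1.369e-5 mol.
Product formed: 0.60 × 1.369e-5 = 8.214e-6 mol.
Rate: 8.214e-6 / 3930 s = 2.09e-9 mol s⁻¹.

2.09e-9 mol s⁻¹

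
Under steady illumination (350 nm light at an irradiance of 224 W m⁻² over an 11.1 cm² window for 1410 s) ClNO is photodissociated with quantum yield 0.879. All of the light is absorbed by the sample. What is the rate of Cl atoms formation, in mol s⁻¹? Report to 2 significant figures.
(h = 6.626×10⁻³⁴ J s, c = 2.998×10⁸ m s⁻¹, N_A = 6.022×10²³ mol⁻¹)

6.4×10⁻⁷ mol s⁻¹

Photon energy at 350 nm: hc/λ = (6.626×10⁻³⁴)(2.998×10⁸)/(350×10⁻⁹) = 5.676×10⁻¹⁹ J.
Energy delivered: (224 W m⁻²)(11.1×10⁻⁴ m²)(1410 s) = 350.6 J.
Photons incident: 350.6 / 5.676×10⁻¹⁹ = 6.177×10²⁰, i.e. 6.177×10²⁰/6.022×10²³ = 0.001026 mol.
Product formed: 0.879 × 0.001026 = 9.019×10⁻⁴ mol.
Rate: 9.019×10⁻⁴ / 1410 s = 6.4×10⁻⁷ mol s⁻¹.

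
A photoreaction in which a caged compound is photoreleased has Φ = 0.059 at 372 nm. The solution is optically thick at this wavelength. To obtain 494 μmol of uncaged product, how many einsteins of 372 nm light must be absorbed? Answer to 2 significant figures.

0.0084 einstein

Product: 494 μmol = 4.94×10⁻⁴ mol.
Photons that must be absorbed: 4.94×10⁻⁴ / 0.059 = 0.008373 mol.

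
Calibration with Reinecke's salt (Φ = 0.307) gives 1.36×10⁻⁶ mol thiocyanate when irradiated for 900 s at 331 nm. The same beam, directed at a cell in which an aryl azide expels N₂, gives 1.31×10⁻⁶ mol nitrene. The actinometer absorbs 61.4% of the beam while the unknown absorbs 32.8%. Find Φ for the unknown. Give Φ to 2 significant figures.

Photons absorbed by the actinometer: 1.36×10⁻⁶ / 0.307 = 4.430×10⁻⁶ mol.
Incident flux: 4.430×10⁻⁶ / 0.614 = 7.215×10⁻⁶ einstein.
Absorbed by unknown: 0.328 × 7.215×10⁻⁶ = 2.367×10⁻⁶ mol.
Φ(unknown) = 1.31×10⁻⁶ / 2.367×10⁻⁶ = 0.55.

Φ = 0.55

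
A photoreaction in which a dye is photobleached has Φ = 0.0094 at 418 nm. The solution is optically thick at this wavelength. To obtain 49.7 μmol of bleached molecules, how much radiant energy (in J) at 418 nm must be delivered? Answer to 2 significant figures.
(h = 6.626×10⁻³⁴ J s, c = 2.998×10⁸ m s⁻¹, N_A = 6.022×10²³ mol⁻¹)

1500 J

Product: 49.7 μmol = 4.97×10⁻⁵ mol.
Photons that must be absorbed: 4.97×10⁻⁵ / 0.0094 = 0.005287 mol.
Photon energy: hc/λ = 4.752×10⁻¹⁹ J; per mole, 2.862×10⁵ J mol⁻¹.
Energy required: 0.005287 × 2.862×10⁵ = 1500 J.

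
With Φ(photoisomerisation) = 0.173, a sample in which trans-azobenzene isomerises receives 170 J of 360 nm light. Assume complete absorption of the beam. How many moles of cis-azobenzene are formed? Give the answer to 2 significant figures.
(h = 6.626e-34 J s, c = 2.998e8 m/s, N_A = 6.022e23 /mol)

8.9e-5 mol

Photon energy at 360 nm: hc/λ = (6.626e-34)(2.998e8)/(360e-9) = 5.518e-19 J.
Photons incident: 170 / 5.518e-19 = 3.081e20, i.e. 3.081e20/6.022e23 = 5.116e-4 mol.
Product: Φ × n_abs = 0.173 × 5.116e-4 = 8.851e-5 mol.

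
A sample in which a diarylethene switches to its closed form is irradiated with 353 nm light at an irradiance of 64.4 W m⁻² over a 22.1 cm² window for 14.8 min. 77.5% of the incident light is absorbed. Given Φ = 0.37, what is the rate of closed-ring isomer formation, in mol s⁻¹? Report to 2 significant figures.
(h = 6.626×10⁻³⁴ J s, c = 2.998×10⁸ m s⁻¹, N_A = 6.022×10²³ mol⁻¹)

Photon energy at 353 nm: hc/λ = (6.626×10⁻³⁴)(2.998×10⁸)/(353×10⁻⁹) = 5.627×10⁻¹⁹ J.
Energy delivered: (64.4 W m⁻²)(22.1×10⁻⁴ m²)(888 s) = 126.4 J.
Photons incident: 126.4 / 5.627×10⁻¹⁹ = 2.246×10²⁰, i.e. 2.246×10²⁰/6.022×10²³ = 3.730×10⁻⁴ mol.
Photons absorbed: 0.775 × 3.730×10⁻⁴ = 2.891×10⁻⁴ mol.
Product formed: 0.37 × 2.891×10⁻⁴ = 1.070×10⁻⁴ mol.
Rate: 1.070×10⁻⁴ / 888 s = 1.2×10⁻⁷ mol s⁻¹.

1.2×10⁻⁷ mol s⁻¹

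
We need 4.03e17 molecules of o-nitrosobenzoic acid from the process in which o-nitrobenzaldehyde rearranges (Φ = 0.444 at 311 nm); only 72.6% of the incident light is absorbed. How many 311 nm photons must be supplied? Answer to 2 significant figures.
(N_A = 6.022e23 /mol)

Product: 4.03e17 / 6.022e23 = 6.692e-7 mol.
Photons that must be absorbed: 6.692e-7 / 0.444 = 1.507e-6 mol.
Incident photons needed: 1.507e-6 / 0.726 = 2.076e-6 mol.
Photon count: 2.076e-6 × 6.022e23 = 1.3e18.

1.3e18 photons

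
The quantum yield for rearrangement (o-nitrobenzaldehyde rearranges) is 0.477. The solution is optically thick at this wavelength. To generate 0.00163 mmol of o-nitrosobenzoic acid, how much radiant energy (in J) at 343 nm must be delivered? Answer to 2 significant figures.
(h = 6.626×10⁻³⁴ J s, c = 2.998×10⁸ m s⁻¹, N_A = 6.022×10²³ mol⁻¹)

Product: 0.00163 mmol = 1.63×10⁻⁶ mol.
Photons that must be absorbed: 1.63×10⁻⁶ / 0.477 = 3.417×10⁻⁶ mol.
Photon energy: hc/λ = 5.791×10⁻¹⁹ J; per mole, 3.487×10⁵ J mol⁻¹.
Energy required: 3.417×10⁻⁶ × 3.487×10⁵ = 1.2 J.

1.2 J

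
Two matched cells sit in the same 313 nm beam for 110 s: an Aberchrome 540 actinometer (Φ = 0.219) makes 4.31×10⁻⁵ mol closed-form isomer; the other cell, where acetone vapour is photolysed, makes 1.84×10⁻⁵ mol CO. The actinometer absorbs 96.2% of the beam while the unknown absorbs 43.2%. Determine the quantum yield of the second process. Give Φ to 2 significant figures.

Photons absorbed by the actinometer: 4.31×10⁻⁵ / 0.219 = 1.968×10⁻⁴ mol.
Incident flux: 1.968×10⁻⁴ / 0.962 = 2.046×10⁻⁴ einstein.
Absorbed by unknown: 0.432 × 2.046×10⁻⁴ = 8.839×10⁻⁵ mol.
Φ(unknown) = 1.84×10⁻⁵ / 8.839×10⁻⁵ = 0.21.

Φ = 0.21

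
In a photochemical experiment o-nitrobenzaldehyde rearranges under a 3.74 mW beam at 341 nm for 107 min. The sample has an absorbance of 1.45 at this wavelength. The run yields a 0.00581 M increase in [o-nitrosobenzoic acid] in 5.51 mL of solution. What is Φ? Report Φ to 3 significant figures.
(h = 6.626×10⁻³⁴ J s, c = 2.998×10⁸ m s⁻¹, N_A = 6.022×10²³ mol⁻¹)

Φ = 0.485

Product: (0.00581 M)(0.00551 L) = 3.201×10⁻⁵ mol.
Photon energy at 341 nm: hc/λ = (6.626×10⁻³⁴)(2.998×10⁸)/(341×10⁻⁹) = 5.825×10⁻¹⁹ J.
Energy delivered: (3.74 mW)(6420 s) = 24.01 J.
Photons incident: 24.01 / 5.825×10⁻¹⁹ = 4.122×10¹⁹, i.e. 4.122×10¹⁹/6.022×10²³ = 6.845×10⁻⁵ mol.
Fraction absorbed: 1 − 10^(−1.45) = 0.9645.
Photons absorbed: 0.9645 × 6.845×10⁻⁵ = 6.602×10⁻⁵ mol.
Φ = 3.201×10⁻⁵ mol / 6.602×10⁻⁵ mol photons = 0.485.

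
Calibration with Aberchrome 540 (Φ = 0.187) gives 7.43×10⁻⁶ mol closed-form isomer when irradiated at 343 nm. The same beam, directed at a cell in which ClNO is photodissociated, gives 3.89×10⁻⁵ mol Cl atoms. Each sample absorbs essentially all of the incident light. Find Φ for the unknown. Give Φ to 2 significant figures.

Photons absorbed by the actinometer: 7.43×10⁻⁶ / 0.187 = 3.973×10⁻⁵ mol.
Φ(unknown) = 3.89×10⁻⁵ / 3.973×10⁻⁵ = 0.98.

Φ = 0.98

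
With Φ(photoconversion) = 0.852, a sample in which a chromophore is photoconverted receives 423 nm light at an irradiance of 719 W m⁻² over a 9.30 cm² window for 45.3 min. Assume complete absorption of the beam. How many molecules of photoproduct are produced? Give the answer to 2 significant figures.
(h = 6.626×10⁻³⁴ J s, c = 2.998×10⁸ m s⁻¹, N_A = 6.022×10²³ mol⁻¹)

3.3×10²¹ molecules

Photon energy at 423 nm: hc/λ = (6.626×10⁻³⁴)(2.998×10⁸)/(423×10⁻⁹) = 4.696×10⁻¹⁹ J.
Energy delivered: (719 W m⁻²)(9.30×10⁻⁴ m²)(2718 s) = 1817 J.
Photons incident: 1817 / 4.696×10⁻¹⁹ = 3.869×10²¹, i.e. 3.869×10²¹/6.022×10²³ = 0.006425 mol.
Product: Φ × n_abs = 0.852 × 0.006425 = 0.005474 mol.
As a count: 0.005474 × 6.022×10²³ = 3.3×10²¹.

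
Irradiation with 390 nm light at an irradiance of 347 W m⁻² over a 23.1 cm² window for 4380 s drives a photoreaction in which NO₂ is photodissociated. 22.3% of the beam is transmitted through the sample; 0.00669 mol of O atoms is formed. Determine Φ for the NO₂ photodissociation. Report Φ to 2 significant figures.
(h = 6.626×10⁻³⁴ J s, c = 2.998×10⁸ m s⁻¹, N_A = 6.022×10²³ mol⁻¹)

Photon energy at 390 nm: hc/λ = (6.626×10⁻³⁴)(2.998×10⁸)/(390×10⁻⁹) = 5.094×10⁻¹⁹ J.
Energy delivered: (347 W m⁻²)(23.1×10⁻⁴ m²)(4380 s) = 3511 J.
Photons incident: 3511 / 5.094×10⁻¹⁹ = 6.892×10²¹, i.e. 6.892×10²¹/6.022×10²³ = 0.01144 mol.
Fraction absorbed: 1 − 22.3/100 = 0.7770.
Photons absorbed: 0.7770 × 0.01144 = 0.008889 mol.
Φ = 0.00669 mol / 0.008889 mol photons = 0.75.

Φ = 0.75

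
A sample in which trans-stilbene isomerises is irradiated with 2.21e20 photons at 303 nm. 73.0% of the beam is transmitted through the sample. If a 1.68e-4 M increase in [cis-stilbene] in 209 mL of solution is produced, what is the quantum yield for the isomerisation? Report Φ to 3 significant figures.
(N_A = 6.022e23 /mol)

Φ = 0.354

Product: (1.68e-4 M)(0.209 L) = 3.511e-5 mol.
Moles of photons: 2.21e20 / 6.022e23 = 3.670e-4 mol.
Fraction absorbed: 1 − 73.0/100 = 0.2700.
Photons absorbed: 0.2700 × 3.670e-4 = 9.909e-5 mol.
Φ = 3.511e-5 mol / 9.909e-5 mol photons = 0.354.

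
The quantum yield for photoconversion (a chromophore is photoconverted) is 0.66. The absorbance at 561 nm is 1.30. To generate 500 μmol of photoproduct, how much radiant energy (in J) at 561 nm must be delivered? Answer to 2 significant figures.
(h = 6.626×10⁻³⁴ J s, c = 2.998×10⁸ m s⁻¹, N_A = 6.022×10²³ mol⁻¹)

Product: 500 μmol = 5.00×10⁻⁴ mol.
Photons that must be absorbed: 5.00×10⁻⁴ / 0.66 = 7.576×10⁻⁴ mol.
Fraction absorbed: 1 − 10^(−1.30) = 0.9499.
Incident photons needed: 7.576×10⁻⁴ / 0.9499 = 7.976×10⁻⁴ mol.
Photon energy: hc/λ = 3.541×10⁻¹⁹ J; per mole, 2.132×10⁵ J mol⁻¹.
Energy required: 7.976×10⁻⁴ × 2.132×10⁵ = 170 J.

170 J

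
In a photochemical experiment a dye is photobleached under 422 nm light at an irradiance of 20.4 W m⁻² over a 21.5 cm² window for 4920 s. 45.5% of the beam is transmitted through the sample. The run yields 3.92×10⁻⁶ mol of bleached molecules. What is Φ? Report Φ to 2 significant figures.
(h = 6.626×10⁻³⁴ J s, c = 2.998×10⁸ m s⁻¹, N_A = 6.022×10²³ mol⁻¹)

Φ = 0.0094

Photon energy at 422 nm: hc/λ = (6.626×10⁻³⁴)(2.998×10⁸)/(422×10⁻⁹) = 4.707×10⁻¹⁹ J.
Energy delivered: (20.4 W m⁻²)(21.5×10⁻⁴ m²)(4920 s) = 215.8 J.
Photons incident: 215.8 / 4.707×10⁻¹⁹ = 4.585×10²⁰, i.e. 4.585×10²⁰/6.022×10²³ = 7.614×10⁻⁴ mol.
Fraction absorbed: 1 − 45.5/100 = 0.5450.
Photons absorbed: 0.5450 × 7.614×10⁻⁴ = 4.150×10⁻⁴ mol.
Φ = 3.92×10⁻⁶ mol / 4.150×10⁻⁴ mol photons = 0.0094.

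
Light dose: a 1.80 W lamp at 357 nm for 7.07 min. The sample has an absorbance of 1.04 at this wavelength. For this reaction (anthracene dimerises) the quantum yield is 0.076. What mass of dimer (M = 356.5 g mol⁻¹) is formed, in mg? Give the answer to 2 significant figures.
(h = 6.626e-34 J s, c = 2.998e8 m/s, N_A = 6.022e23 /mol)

Photon energy at 357 nm: hc/λ = (6.626e-34)(2.998e8)/(357e-9) = 5.564e-19 J.
Energy delivered: (1.80 W)(424.2 s) = 763.6 J.
Photons incident: 763.6 / 5.564e-19 = 1.372e21, i.e. 1.372e21/6.022e23 = 0.002278 mol.
Fraction absorbed: 1 − 10^(−1.04) = 0.9088.
Photons absorbed: 0.9088 × 0.002278 = 0.002070 mol.
Product: Φ × n_abs = 0.076 × 0.002070 = 1.573e-4 mol.
Mass: 1.573e-4 × 356.5 = 0.05608 g = 56 mg.

56 mg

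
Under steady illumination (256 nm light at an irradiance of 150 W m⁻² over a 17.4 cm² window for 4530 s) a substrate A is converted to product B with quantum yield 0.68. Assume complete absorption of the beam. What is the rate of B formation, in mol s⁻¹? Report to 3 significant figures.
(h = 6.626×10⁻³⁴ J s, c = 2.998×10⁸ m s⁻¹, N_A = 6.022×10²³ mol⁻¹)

3.80×10⁻⁷ mol s⁻¹

Photon energy at 256 nm: hc/λ = (6.626×10⁻³⁴)(2.998×10⁸)/(256×10⁻⁹) = 7.760×10⁻¹⁹ J.
Energy delivered: (150 W m⁻²)(17.4×10⁻⁴ m²)(4530 s) = 1182 J.
Photons incident: 1182 / 7.760×10⁻¹⁹ = 1.523×10²¹, i.e. 1.523×10²¹/6.022×10²³ = 0.002529 mol.
Product formed: 0.68 × 0.002529 = 0.001720 mol.
Rate: 0.001720 / 4530 s = 3.80×10⁻⁷ mol s⁻¹.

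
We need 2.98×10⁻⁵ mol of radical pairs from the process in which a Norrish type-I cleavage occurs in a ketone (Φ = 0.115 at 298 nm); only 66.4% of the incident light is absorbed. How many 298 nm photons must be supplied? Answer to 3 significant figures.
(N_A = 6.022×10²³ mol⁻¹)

Photons that must be absorbed: 2.98×10⁻⁵ / 0.115 = 2.591×10⁻⁴ mol.
Incident photons needed: 2.591×10⁻⁴ / 0.664 = 3.902×10⁻⁴ mol.
Photon count: 3.902×10⁻⁴ × 6.022×10²³ = 2.35×10²⁰.

2.35×10²⁰ photons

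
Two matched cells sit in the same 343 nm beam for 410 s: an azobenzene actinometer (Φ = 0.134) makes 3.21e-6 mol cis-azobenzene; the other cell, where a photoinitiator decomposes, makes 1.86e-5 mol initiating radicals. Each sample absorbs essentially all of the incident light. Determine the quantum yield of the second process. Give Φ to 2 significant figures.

Photons absorbed by the actinometer: 3.21e-6 / 0.134 = 2.396e-5 mol.
Φ(unknown) = 1.86e-5 / 2.396e-5 = 0.78.

Φ = 0.78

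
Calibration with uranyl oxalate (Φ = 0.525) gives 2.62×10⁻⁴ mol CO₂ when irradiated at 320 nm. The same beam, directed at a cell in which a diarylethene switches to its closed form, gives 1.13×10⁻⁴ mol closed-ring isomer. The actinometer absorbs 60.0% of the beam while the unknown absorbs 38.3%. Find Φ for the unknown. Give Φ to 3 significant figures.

Φ = 0.355

Photons absorbed by the actinometer: 2.62×10⁻⁴ / 0.525 = 4.990×10⁻⁴ mol.
Incident flux: 4.990×10⁻⁴ / 0.600 = 8.317×10⁻⁴ einstein.
Absorbed by unknown: 0.383 × 8.317×10⁻⁴ = 3.185×10⁻⁴ mol.
Φ(unknown) = 1.13×10⁻⁴ / 3.185×10⁻⁴ = 0.355.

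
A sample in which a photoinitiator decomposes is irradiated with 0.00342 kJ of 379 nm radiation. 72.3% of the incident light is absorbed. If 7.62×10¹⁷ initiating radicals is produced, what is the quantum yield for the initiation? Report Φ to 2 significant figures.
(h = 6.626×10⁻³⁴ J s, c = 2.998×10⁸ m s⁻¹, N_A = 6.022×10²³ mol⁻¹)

Product: 7.62×10¹⁷ / 6.022×10²³ = 1.265×10⁻⁶ mol.
Photon energy at 379 nm: hc/λ = (6.626×10⁻³⁴)(2.998×10⁸)/(379×10⁻⁹) = 5.241×10⁻¹⁹ J.
Incident energy: 0.00342 kJ = 3.42 J.
Photons incident: 3.42 / 5.241×10⁻¹⁹ = 6.525×10¹⁸, i.e. 6.525×10¹⁸/6.022×10²³ = 1.084×10⁻⁵ mol.
Photons absorbed: 0.723 × 1.084×10⁻⁵ = 7.837×10⁻⁶ mol.
Φ = 1.265×10⁻⁶ mol / 7.837×10⁻⁶ mol photons = 0.16.

Φ = 0.16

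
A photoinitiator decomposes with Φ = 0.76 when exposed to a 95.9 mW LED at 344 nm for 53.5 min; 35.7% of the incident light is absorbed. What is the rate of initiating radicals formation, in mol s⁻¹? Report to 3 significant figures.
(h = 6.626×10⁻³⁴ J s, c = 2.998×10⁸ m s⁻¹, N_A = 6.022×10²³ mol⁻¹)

7.48×10⁻⁸ mol s⁻¹

Photon energy at 344 nm: hc/λ = (6.626×10⁻³⁴)(2.998×10⁸)/(344×10⁻⁹) = 5.775×10⁻¹⁹ J.
Energy delivered: (95.9 mW)(3210 s) = 307.8 J.
Photons incident: 307.8 / 5.775×10⁻¹⁹ = 5.330×10²⁰, i.e. 5.330×10²⁰/6.022×10²³ = 8.851×10⁻⁴ mol.
Photons absorbed: 0.357 × 8.851×10⁻⁴ = 3.160×10⁻⁴ mol.
Product formed: 0.76 × 3.160×10⁻⁴ = 2.402×10⁻⁴ mol.
Rate: 2.402×10⁻⁴ / 3210 s = 7.48×10⁻⁸ mol s⁻¹.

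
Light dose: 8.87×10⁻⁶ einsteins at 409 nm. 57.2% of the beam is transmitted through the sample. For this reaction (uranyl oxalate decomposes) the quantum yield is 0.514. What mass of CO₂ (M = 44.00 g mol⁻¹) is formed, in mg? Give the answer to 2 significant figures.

Fraction absorbed: 1 − 57.2/100 = 0.4280.
Photons absorbed: 0.4280 × 8.87×10⁻⁶ = 3.796×10⁻⁶ mol.
Product: Φ × n_abs = 0.514 × 3.796×10⁻⁶ = 1.951×10⁻⁶ mol.
Mass: 1.951×10⁻⁶ × 44.00 = 8.584×10⁻⁵ g = 0.086 mg.

0.086 mg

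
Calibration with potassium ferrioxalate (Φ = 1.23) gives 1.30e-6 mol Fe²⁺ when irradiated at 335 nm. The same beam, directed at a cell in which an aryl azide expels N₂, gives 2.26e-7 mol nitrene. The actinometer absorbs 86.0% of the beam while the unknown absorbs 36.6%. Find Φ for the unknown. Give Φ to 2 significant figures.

Φ = 0.50

Photons absorbed by the actinometer: 1.30e-6 / 1.23 = 1.057e-6 mol.
Incident flux: 1.057e-6 / 0.860 = 1.229e-6 einstein.
Absorbed by unknown: 0.366 × 1.229e-6 = 4.498e-7 mol.
Φ(unknown) = 2.26e-7 / 4.498e-7 = 0.50.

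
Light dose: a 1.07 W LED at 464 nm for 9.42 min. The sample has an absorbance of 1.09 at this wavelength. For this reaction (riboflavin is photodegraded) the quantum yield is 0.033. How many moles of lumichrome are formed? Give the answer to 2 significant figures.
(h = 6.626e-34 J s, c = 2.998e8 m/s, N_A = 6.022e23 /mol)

7.1e-5 mol

Photon energy at 464 nm: hc/λ = (6.626e-34)(2.998e8)/(464e-9) = 4.281e-19 J.
Energy delivered: (1.07 W)(565.2 s) = 604.8 J.
Photons incident: 604.8 / 4.281e-19 = 1.413e21, i.e. 1.413e21/6.022e23 = 0.002346 mol.
Fraction absorbed: 1 − 10^(−1.09) = 0.9187.
Photons absorbed: 0.9187 × 0.002346 = 0.002155 mol.
Product: Φ × n_abs = 0.033 × 0.002155 = 7.112e-5 mol.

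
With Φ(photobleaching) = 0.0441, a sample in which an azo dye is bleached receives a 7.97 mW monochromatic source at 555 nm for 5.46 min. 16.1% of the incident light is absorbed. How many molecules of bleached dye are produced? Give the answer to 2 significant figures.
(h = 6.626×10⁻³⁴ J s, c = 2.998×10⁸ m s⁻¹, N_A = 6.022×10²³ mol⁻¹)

5.2×10¹⁶ molecules

Photon energy at 555 nm: hc/λ = (6.626×10⁻³⁴)(2.998×10⁸)/(555×10⁻⁹) = 3.579×10⁻¹⁹ J.
Energy delivered: (7.97 mW)(327.6 s) = 2.611 J.
Photons incident: 2.611 / 3.579×10⁻¹⁹ = 7.295×10¹⁸, i.e. 7.295×10¹⁸/6.022×10²³ = 1.211×10⁻⁵ mol.
Photons absorbed: 0.161 × 1.211×10⁻⁵ = 1.950×10⁻⁶ mol.
Product: Φ × n_abs = 0.0441 × 1.950×10⁻⁶ = 8.600×10⁻⁸ mol.
As a count: 8.600×10⁻⁸ × 6.022×10²³ = 5.2×10¹⁶.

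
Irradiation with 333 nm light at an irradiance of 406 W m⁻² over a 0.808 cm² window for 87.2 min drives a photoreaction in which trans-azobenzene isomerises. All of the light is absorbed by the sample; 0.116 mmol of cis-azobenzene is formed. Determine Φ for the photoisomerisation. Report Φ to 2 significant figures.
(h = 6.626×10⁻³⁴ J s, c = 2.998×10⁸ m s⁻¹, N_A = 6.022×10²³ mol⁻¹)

Product: 0.116 mmol = 1.16×10⁻⁴ mol.
Photon energy at 333 nm: hc/λ = (6.626×10⁻³⁴)(2.998×10⁸)/(333×10⁻⁹) = 5.965×10⁻¹⁹ J.
Energy delivered: (406 W m⁻²)(0.808×10⁻⁴ m²)(5232 s) = 171.6 J.
Photons incident: 171.6 / 5.965×10⁻¹⁹ = 2.877×10²⁰, i.e. 2.877×10²⁰/6.022×10²³ = 4.777×10⁻⁴ mol.
Φ = 1.16×10⁻⁴ mol / 4.777×10⁻⁴ mol photons = 0.24.

Φ = 0.24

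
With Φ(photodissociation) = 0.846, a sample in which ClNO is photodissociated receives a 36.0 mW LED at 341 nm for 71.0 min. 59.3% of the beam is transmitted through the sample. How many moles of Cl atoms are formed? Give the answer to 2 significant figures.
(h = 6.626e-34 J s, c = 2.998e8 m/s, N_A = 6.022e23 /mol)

Photon energy at 341 nm: hc/λ = (6.626e-34)(2.998e8)/(341e-9) = 5.825e-19 J.
Energy delivered: (36.0 mW)(4260 s) = 153.4 J.
Photons incident: 153.4 / 5.825e-19 = 2.633e20, i.e. 2.633e20/6.022e23 = 4.372e-4 mol.
Fraction absorbed: 1 − 59.3/100 = 0.4070.
Photons absorbed: 0.4070 × 4.372e-4 = 1.779e-4 mol.
Product: Φ × n_abs = 0.846 × 1.779e-4 = 1.505e-4 mol.

1.5e-4 mol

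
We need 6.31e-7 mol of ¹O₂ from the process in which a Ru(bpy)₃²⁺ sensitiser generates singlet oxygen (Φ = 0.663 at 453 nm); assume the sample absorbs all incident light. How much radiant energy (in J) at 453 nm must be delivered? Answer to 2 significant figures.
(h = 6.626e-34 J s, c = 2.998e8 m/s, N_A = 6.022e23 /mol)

Photons that must be absorbed: 6.31e-7 / 0.663 = 9.517e-7 mol.
Photon energy: hc/λ = 4.385e-19 J; per mole, 2.641e5 J mol⁻¹.
Energy required: 9.517e-7 × 2.641e5 = 0.25 J.

0.25 J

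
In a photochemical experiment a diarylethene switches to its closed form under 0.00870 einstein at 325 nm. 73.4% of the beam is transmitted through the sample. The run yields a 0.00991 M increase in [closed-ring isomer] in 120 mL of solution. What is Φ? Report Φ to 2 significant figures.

Product: (0.00991 M)(0.12 L) = 0.001189 mol.
Fraction absorbed: 1 − 73.4/100 = 0.2660.
Photons absorbed: 0.2660 × 0.00870 = 0.002314 mol.
Φ = 0.001189 mol / 0.002314 mol photons = 0.51.

Φ = 0.51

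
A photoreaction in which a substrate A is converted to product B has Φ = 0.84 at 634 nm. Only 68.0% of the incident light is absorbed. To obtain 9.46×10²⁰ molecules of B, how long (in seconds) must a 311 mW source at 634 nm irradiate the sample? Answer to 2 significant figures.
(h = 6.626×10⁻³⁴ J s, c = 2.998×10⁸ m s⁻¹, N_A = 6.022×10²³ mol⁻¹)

Product: 9.46×10²⁰ / 6.022×10²³ = 0.001571 mol.
Photons that must be absorbed: 0.001571 / 0.84 = 0.001870 mol.
Incident photons needed: 0.001870 / 0.680 = 0.002750 mol.
Photon energy: hc/λ = 3.133×10⁻¹⁹ J; per mole, 1.887×10⁵ J mol⁻¹.
Energy required: 0.002750 × 1.887×10⁵ = 518.9 J.
Time: 518.9 J / 0.311 W = 1700 s.

t ≈ 1700 s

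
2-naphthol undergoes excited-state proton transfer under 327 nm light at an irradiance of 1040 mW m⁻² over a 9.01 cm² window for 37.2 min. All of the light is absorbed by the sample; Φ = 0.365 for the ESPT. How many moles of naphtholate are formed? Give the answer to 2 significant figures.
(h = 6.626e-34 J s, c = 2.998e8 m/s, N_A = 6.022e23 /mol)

Photon energy at 327 nm: hc/λ = (6.626e-34)(2.998e8)/(327e-9) = 6.075e-19 J.
Energy delivered: (1040 mW m⁻²)(9.01e-4 m²)(2232 s) = 2.091 J.
Photons incident: 2.091 / 6.075e-19 = 3.442e18, i.e. 3.442e18/6.022e23 = 5.716e-6 mol.
Product: Φ × n_abs = 0.365 × 5.716e-6 = 2.086e-6 mol.

2.1e-6 mol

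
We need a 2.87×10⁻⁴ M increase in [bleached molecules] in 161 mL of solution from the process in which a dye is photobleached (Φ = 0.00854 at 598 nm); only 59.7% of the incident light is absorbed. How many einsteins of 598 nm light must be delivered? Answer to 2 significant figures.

0.0091 einstein

Product: (2.87×10⁻⁴ M)(0.161 L) = 4.621×10⁻⁵ mol.
Photons that must be absorbed: 4.621×10⁻⁵ / 0.00854 = 0.005411 mol.
Incident photons needed: 0.005411 / 0.597 = 0.009064 mol.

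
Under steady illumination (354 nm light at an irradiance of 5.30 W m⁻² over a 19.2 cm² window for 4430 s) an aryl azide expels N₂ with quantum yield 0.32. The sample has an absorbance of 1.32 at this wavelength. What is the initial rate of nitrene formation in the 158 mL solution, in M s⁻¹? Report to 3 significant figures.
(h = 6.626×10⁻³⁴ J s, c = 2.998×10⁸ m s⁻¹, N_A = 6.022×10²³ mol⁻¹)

5.81×10⁻⁸ M s⁻¹

Photon energy at 354 nm: hc/λ = (6.626×10⁻³⁴)(2.998×10⁸)/(354×10⁻⁹) = 5.612×10⁻¹⁹ J.
Energy delivered: (5.30 W m⁻²)(19.2×10⁻⁴ m²)(4430 s) = 45.08 J.
Photons incident: 45.08 / 5.612×10⁻¹⁹ = 8.033×10¹⁹, i.e. 8.033×10¹⁹/6.022×10²³ = 1.334×10⁻⁴ mol.
Fraction absorbed: 1 − 10^(−1.32) = 0.9521.
Photons absorbed: 0.9521 × 1.334×10⁻⁴ = 1.270×10⁻⁴ mol.
Product formed: 0.32 × 1.270×10⁻⁴ = 4.064×10⁻⁵ mol.
Rate: 4.064×10⁻⁵ mol / (4430 s × 0.158 L) = 5.81×10⁻⁸ M s⁻¹.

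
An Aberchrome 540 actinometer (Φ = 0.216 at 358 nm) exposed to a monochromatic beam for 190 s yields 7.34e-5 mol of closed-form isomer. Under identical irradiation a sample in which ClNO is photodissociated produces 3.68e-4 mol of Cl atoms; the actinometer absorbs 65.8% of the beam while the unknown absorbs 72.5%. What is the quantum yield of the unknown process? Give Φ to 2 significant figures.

Photons absorbed by the actinometer: 7.34e-5 / 0.216 = 3.398e-4 mol.
Incident flux: 3.398e-4 / 0.658 = 5.164e-4 einstein.
Absorbed by unknown: 0.725 × 5.164e-4 = 3.744e-4 mol.
Φ(unknown) = 3.68e-4 / 3.744e-4 = 0.98.

Φ = 0.98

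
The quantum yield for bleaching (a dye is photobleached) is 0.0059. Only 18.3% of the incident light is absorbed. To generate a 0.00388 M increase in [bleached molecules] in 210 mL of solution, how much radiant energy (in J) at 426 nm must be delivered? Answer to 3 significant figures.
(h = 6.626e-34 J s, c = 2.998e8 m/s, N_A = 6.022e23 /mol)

Product: (0.00388 M)(0.21 L) = 8.148e-4 mol.
Photons that must be absorbed: 8.148e-4 / 0.0059 = 0.1381 mol.
Incident photons needed: 0.1381 / 0.183 = 0.7546 mol.
Photon energy: hc/λ = 4.663e-19 J; per mole, 2.808e5 J mol⁻¹.
Energy required: 0.7546 × 2.808e5 = 2.12e5 J.

2.12e5 J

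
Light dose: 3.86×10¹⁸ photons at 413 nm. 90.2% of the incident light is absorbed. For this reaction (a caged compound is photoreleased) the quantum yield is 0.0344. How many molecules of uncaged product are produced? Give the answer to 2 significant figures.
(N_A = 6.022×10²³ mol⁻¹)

Moles of photons: 3.86×10¹⁸ / 6.022×10²³ = 6.410×10⁻⁶ mol.
Photons absorbed: 0.902 × 6.410×10⁻⁶ = 5.782×10⁻⁶ mol.
Product: Φ × n_abs = 0.0344 × 5.782×10⁻⁶ = 1.989×10⁻⁷ mol.
As a count: 1.989×10⁻⁷ × 6.022×10²³ = 1.2×10¹⁷.

1.2×10¹⁷ molecules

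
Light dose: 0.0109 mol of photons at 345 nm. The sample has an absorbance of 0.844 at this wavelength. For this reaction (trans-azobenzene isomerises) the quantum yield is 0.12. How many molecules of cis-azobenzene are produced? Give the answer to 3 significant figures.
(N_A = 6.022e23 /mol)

6.75e20 molecules

Fraction absorbed: 1 − 10^(−0.844) = 0.8568.
Photons absorbed: 0.8568 × 0.0109 = 0.009339 mol.
Product: Φ × n_abs = 0.12 × 0.009339 = 0.001121 mol.
As a count: 0.001121 × 6.022e23 = 6.75e20.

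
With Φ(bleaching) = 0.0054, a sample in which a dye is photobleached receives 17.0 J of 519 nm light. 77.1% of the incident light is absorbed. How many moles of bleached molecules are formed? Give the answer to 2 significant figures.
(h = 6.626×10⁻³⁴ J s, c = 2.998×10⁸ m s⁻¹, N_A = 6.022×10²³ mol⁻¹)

Photon energy at 519 nm: hc/λ = (6.626×10⁻³⁴)(2.998×10⁸)/(519×10⁻⁹) = 3.828×10⁻¹⁹ J.
Photons incident: 17.0 / 3.828×10⁻¹⁹ = 4.441×10¹⁹, i.e. 4.441×10¹⁹/6.022×10²³ = 7.375×10⁻⁵ mol.
Photons absorbed: 0.771 × 7.375×10⁻⁵ = 5.686×10⁻⁵ mol.
Product: Φ × n_abs = 0.0054 × 5.686×10⁻⁵ = 3.070×10⁻⁷ mol.

3.1×10⁻⁷ mol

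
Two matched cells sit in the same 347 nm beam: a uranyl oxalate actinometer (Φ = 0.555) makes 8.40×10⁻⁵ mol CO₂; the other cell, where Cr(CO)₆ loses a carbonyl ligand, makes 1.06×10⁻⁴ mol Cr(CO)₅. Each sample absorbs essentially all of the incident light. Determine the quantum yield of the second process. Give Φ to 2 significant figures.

Φ = 0.70

Photons absorbed by the actinometer: 8.40×10⁻⁵ / 0.555 = 1.514×10⁻⁴ mol.
Φ(unknown) = 1.06×10⁻⁴ / 1.514×10⁻⁴ = 0.70.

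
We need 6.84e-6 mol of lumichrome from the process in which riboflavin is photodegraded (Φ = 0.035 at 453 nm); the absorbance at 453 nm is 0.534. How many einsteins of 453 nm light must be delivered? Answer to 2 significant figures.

Photons that must be absorbed: 6.84e-6 / 0.035 = 1.954e-4 mol.
Fraction absorbed: 1 − 10^(−0.534) = 0.7076.
Incident photons needed: 1.954e-4 / 0.7076 = 2.761e-4 mol.

2.8e-4 einstein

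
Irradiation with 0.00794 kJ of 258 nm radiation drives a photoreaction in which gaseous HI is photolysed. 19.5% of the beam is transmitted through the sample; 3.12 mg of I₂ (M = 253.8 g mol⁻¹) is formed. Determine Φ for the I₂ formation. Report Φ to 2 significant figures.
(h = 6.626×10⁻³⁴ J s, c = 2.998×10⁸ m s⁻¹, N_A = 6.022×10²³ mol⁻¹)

Φ = 0.89

Product: 3.12 mg / 253.8 g mol⁻¹ = 1.229×10⁻⁵ mol.
Photon energy at 258 nm: hc/λ = (6.626×10⁻³⁴)(2.998×10⁸)/(258×10⁻⁹) = 7.700×10⁻¹⁹ J.
Incident energy: 0.00794 kJ = 7.94 J.
Photons incident: 7.94 / 7.700×10⁻¹⁹ = 1.031×10¹⁹, i.e. 1.031×10¹⁹/6.022×10²³ = 1.712×10⁻⁵ mol.
Fraction absorbed: 1 − 19.5/100 = 0.8050.
Photons absorbed: 0.8050 × 1.712×10⁻⁵ = 1.378×10⁻⁵ mol.
Φ = 1.229×10⁻⁵ mol / 1.378×10⁻⁵ mol photons = 0.89.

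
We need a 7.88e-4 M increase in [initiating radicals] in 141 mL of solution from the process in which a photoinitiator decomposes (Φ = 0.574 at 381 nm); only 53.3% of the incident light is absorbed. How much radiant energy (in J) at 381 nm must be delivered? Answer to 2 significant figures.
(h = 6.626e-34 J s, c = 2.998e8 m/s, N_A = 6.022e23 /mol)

110 J

Product: (7.88e-4 M)(0.141 L) = 1.111e-4 mol.
Photons that must be absorbed: 1.111e-4 / 0.574 = 1.936e-4 mol.
Incident photons needed: 1.936e-4 / 0.533 = 3.632e-4 mol.
Photon energy: hc/λ = 5.214e-19 J; per mole, 3.140e5 J mol⁻¹.
Energy required: 3.632e-4 × 3.140e5 = 110 J.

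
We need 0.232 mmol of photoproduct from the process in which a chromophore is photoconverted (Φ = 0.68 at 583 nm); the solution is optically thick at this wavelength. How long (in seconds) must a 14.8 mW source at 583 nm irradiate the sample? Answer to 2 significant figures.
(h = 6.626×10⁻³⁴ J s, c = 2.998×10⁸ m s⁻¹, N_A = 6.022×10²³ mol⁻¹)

t ≈ 4700 s

Product: 0.232 mmol = 2.32×10⁻⁴ mol.
Photons that must be absorbed: 2.32×10⁻⁴ / 0.68 = 3.412×10⁻⁴ mol.
Photon energy: hc/λ = 3.407×10⁻¹⁹ J; per mole, 2.052×10⁵ J mol⁻¹.
Energy required: 3.412×10⁻⁴ × 2.052×10⁵ = 70.01 J.
Time: 70.01 J / 0.0148 W = 4700 s.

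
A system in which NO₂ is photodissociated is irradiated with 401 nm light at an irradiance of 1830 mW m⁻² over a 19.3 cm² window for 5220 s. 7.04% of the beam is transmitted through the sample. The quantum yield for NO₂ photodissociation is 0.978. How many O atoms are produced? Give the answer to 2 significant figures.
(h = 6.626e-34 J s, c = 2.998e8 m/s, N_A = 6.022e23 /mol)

3.4e19 atoms

Photon energy at 401 nm: hc/λ = (6.626e-34)(2.998e8)/(401e-9) = 4.954e-19 J.
Energy delivered: (1830 mW m⁻²)(19.3e-4 m²)(5220 s) = 18.44 J.
Photons incident: 18.44 / 4.954e-19 = 3.722e19, i.e. 3.722e19/6.022e23 = 6.181e-5 mol.
Fraction absorbed: 1 − 7.04/100 = 0.9296.
Photons absorbed: 0.9296 × 6.181e-5 = 5.746e-5 mol.
Product: Φ × n_abs = 0.978 × 5.746e-5 = 5.620e-5 mol.
As a count: 5.620e-5 × 6.022e23 = 3.4e19.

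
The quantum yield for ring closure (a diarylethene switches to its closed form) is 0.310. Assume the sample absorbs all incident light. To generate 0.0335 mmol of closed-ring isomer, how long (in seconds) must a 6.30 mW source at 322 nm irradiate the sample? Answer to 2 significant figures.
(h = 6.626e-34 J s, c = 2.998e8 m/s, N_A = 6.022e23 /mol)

t ≈ 6400 s

Product: 0.0335 mmol = 3.35e-5 mol.
Photons that must be absorbed: 3.35e-5 / 0.310 = 1.081e-4 mol.
Photon energy: hc/λ = 6.169e-19 J; per mole, 3.715e5 J mol⁻¹.
Energy required: 1.081e-4 × 3.715e5 = 40.16 J.
Time: 40.16 J / 0.0063 W = 6400 s.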